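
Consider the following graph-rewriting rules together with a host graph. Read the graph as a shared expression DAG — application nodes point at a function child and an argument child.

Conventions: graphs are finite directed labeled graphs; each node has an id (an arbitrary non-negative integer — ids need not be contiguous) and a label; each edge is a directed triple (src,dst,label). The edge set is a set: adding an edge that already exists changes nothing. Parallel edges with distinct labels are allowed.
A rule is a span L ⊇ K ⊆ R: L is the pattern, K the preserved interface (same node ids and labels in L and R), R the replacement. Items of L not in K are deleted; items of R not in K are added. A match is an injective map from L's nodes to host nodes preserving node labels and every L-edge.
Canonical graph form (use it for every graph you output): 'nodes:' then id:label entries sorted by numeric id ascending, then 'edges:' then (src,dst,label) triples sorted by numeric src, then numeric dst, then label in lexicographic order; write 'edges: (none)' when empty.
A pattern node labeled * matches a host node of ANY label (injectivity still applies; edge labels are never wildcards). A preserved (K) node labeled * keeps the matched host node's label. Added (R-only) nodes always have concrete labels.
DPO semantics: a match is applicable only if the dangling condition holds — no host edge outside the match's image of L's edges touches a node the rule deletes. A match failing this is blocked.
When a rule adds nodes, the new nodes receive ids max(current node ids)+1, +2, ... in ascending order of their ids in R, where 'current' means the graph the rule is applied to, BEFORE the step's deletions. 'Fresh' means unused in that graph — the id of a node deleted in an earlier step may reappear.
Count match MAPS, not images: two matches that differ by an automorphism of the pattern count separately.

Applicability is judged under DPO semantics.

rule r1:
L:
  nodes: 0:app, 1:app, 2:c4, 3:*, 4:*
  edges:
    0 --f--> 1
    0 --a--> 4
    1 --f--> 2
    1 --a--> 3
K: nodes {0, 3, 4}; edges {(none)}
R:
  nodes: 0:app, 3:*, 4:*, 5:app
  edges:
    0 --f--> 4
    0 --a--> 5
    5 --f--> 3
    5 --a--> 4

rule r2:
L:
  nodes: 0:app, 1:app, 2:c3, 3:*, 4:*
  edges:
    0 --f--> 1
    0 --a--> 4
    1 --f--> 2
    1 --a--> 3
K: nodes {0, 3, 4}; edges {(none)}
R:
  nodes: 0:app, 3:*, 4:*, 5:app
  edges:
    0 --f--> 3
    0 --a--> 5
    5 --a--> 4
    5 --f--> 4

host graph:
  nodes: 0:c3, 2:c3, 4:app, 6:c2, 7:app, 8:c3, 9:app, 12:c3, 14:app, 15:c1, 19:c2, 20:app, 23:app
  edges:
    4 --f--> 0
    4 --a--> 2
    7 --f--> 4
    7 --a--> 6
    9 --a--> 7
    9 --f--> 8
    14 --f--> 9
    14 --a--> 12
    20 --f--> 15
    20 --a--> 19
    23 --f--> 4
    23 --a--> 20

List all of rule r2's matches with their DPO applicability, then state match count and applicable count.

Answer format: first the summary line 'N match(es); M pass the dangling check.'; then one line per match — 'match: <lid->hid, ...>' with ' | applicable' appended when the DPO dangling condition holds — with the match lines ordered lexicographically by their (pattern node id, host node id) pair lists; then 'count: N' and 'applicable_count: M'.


3 match(es); 1 pass the dangling check.
match: 0->7, 1->4, 2->0, 3->2, 4->6
match: 0->14, 1->9, 2->8, 3->7, 4->12 | applicable
match: 0->23, 1->4, 2->0, 3->2, 4->20
count: 3
applicable_count: 1


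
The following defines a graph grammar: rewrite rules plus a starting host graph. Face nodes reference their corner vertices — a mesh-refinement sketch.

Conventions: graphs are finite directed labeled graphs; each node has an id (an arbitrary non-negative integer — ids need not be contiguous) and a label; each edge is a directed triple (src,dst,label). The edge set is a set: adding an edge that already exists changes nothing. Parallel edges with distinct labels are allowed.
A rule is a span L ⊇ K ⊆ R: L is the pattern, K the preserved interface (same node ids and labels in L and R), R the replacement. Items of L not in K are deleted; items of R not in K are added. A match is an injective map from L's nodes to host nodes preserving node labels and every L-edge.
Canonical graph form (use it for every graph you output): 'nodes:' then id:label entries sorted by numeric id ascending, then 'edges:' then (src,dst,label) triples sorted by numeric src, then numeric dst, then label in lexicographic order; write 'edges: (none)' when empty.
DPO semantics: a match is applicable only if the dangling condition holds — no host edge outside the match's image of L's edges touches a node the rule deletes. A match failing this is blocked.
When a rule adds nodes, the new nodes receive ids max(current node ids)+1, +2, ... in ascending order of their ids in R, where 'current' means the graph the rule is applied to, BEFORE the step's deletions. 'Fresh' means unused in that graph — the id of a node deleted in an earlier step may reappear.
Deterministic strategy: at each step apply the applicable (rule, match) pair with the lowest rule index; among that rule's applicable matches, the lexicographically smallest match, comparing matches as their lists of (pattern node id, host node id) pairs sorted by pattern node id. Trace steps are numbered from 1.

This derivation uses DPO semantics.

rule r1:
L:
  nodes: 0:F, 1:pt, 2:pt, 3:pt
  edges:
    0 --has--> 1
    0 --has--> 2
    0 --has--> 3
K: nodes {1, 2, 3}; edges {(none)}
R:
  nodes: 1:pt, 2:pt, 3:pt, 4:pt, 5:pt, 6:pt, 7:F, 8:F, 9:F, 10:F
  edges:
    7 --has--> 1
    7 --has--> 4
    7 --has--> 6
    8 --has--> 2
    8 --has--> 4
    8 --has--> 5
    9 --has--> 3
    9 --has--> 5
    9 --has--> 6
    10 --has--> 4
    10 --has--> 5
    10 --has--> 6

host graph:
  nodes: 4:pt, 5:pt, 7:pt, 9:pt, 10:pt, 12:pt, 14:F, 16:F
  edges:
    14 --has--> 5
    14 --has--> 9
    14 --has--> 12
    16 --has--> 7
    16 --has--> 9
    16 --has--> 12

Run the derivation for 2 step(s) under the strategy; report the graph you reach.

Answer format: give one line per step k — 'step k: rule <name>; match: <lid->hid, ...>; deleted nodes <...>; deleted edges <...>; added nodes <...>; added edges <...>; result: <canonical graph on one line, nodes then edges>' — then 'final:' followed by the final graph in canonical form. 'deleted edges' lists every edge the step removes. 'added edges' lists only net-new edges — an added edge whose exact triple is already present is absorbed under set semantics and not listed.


step 1: rule r1; match: 0->14, 1->5, 2->9, 3->12; deleted nodes 14; deleted edges (14,5,has); (14,9,has); (14,12,has); added nodes 17, 18, 19, 20, 21, 22, 23; added edges (20,5,has); (20,17,has); (20,19,has); (21,9,has); (21,17,has); (21,18,has); (22,12,has); (22,18,has); (22,19,has); (23,17,has); (23,18,has); (23,19,has); result: nodes: 4:pt, 5:pt, 7:pt, 9:pt, 10:pt, 12:pt, 16:F, 17:pt, 18:pt, 19:pt, 20:F, 21:F, 22:F, 23:F edges: (16,7,has); (16,9,has); (16,12,has); (20,5,has); (20,17,has); (20,19,has); (21,9,has); (21,17,has); (21,18,has); (22,12,has); (22,18,has); (22,19,has); (23,17,has); (23,18,has); (23,19,has)
step 2: rule r1; match: 0->16, 1->7, 2->9, 3->12; deleted nodes 16; deleted edges (16,7,has); (16,9,has); (16,12,has); added nodes 24, 25, 26, 27, 28, 29, 30; added edges (27,7,has); (27,24,has); (27,26,has); (28,9,has); (28,24,has); (28,25,has); (29,12,has); (29,25,has); (29,26,has); (30,24,has); (30,25,has); (30,26,has); result: nodes: 4:pt, 5:pt, 7:pt, 9:pt, 10:pt, 12:pt, 17:pt, 18:pt, 19:pt, 20:F, 21:F, 22:F, 23:F, 24:pt, 25:pt, 26:pt, 27:F, 28:F, 29:F, 30:F edges: (20,5,has); (20,17,has); (20,19,has); (21,9,has); (21,17,has); (21,18,has); (22,12,has); (22,18,has); (22,19,has); (23,17,has); (23,18,has); (23,19,has); (27,7,has); (27,24,has); (27,26,has); (28,9,has); (28,24,has); (28,25,has); (29,12,has); (29,25,has); (29,26,has); (30,24,has); (30,25,has); (30,26,has)
final:
nodes: 4:pt, 5:pt, 7:pt, 9:pt, 10:pt, 12:pt, 17:pt, 18:pt, 19:pt, 20:F, 21:F, 22:F, 23:F, 24:pt, 25:pt, 26:pt, 27:F, 28:F, 29:F, 30:F
edges: (20,5,has); (20,17,has); (20,19,has); (21,9,has); (21,17,has); (21,18,has); (22,12,has); (22,18,has); (22,19,has); (23,17,has); (23,18,has); (23,19,has); (27,7,has); (27,24,has); (27,26,has); (28,9,has); (28,24,has); (28,25,has); (29,12,has); (29,25,has); (29,26,has); (30,24,has); (30,25,has); (30,26,has)


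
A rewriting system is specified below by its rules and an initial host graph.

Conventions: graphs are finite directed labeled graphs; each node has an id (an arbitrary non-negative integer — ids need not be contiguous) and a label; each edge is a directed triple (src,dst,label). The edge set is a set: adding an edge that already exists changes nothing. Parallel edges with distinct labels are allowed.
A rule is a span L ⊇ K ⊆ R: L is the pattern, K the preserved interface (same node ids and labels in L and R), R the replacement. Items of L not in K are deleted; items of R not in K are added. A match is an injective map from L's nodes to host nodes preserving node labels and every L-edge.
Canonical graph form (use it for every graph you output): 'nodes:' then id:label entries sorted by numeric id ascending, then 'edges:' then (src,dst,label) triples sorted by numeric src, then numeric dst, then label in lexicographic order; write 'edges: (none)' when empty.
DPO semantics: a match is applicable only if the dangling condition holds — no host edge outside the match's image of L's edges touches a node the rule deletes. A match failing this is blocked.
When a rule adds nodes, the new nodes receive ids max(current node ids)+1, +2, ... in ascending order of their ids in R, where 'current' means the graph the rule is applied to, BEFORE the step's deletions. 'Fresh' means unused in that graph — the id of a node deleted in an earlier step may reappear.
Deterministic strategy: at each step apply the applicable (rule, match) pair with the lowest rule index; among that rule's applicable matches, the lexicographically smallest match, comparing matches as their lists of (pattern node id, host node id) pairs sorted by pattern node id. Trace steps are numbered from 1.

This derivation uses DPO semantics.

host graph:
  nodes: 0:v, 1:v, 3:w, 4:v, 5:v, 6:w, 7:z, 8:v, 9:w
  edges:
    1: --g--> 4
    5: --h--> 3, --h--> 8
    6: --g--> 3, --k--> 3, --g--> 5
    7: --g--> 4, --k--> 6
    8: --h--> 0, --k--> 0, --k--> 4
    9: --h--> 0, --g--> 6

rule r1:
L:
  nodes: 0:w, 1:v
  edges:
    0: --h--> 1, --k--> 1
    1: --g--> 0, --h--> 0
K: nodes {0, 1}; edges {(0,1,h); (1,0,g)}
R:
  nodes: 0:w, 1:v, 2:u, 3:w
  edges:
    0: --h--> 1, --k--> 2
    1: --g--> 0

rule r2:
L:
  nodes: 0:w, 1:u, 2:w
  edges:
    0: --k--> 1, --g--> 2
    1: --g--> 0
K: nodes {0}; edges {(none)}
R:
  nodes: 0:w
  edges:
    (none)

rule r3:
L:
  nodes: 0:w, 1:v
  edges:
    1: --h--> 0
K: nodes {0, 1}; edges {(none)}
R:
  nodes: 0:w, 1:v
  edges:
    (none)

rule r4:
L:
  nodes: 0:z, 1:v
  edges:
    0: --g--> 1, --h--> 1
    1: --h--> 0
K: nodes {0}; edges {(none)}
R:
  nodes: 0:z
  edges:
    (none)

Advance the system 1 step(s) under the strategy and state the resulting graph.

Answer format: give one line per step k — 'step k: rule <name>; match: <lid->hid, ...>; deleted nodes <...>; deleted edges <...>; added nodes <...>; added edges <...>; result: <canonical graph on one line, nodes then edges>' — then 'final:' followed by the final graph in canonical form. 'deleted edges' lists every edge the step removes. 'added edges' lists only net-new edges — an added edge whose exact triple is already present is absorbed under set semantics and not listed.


step 1: rule r3; match: 0->3, 1->5; deleted nodes (none); deleted edges (5,3,h); added nodes (none); added edges (none); result: nodes: 0:v, 1:v, 3:w, 4:v, 5:v, 6:w, 7:z, 8:v, 9:w edges: (1,4,g); (5,8,h); (6,3,g); (6,3,k); (6,5,g); (7,4,g); (7,6,k); (8,0,h); (8,0,k); (8,4,k); (9,0,h); (9,6,g)
final:
nodes: 0:v, 1:v, 3:w, 4:v, 5:v, 6:w, 7:z, 8:v, 9:w
edges: (1,4,g); (5,8,h); (6,3,g); (6,3,k); (6,5,g); (7,4,g); (7,6,k); (8,0,h); (8,0,k); (8,4,k); (9,0,h); (9,6,g)


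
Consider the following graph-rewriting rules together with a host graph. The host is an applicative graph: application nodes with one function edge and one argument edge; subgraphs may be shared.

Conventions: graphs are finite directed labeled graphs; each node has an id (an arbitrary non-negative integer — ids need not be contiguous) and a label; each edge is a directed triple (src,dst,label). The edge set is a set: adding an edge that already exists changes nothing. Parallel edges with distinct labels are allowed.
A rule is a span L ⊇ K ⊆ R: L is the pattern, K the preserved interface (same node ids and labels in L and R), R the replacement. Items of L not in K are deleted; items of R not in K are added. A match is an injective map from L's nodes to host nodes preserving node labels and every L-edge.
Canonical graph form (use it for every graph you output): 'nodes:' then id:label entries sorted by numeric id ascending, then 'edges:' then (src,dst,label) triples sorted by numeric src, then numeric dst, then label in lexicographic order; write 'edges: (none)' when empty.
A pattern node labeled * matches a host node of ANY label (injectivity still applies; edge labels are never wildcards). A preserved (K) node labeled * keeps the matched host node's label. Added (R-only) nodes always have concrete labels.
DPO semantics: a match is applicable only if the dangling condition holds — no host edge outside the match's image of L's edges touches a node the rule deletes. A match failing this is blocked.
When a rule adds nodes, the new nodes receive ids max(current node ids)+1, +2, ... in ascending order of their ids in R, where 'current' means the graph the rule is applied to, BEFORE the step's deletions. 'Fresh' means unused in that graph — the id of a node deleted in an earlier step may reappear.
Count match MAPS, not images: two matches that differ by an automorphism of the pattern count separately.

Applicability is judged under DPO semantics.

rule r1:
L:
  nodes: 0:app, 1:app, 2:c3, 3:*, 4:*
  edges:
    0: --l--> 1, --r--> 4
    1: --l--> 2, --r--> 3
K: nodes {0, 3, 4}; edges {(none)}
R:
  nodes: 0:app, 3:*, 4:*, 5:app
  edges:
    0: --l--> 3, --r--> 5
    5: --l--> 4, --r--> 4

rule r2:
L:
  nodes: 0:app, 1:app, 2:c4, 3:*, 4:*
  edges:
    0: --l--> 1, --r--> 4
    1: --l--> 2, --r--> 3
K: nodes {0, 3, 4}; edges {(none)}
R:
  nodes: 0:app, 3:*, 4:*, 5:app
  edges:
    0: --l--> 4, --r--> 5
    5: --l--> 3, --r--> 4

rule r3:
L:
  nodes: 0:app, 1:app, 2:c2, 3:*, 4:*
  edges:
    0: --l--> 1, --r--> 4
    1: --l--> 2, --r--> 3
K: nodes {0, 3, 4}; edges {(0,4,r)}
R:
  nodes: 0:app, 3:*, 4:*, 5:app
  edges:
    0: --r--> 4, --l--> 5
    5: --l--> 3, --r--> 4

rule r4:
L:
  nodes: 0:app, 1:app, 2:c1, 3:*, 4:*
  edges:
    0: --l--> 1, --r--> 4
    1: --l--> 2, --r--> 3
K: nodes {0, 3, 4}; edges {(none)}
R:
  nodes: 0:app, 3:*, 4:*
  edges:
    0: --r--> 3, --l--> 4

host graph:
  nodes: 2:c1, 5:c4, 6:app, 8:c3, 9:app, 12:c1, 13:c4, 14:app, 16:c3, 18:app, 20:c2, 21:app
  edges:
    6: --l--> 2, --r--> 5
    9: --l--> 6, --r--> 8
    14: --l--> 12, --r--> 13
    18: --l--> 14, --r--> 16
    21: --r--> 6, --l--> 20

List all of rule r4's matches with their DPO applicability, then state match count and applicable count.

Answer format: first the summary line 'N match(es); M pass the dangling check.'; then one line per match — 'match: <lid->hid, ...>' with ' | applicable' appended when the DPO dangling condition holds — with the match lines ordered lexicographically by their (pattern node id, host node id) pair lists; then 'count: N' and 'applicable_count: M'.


2 match(es); 1 pass the dangling check.
match: 0->9, 1->6, 2->2, 3->5, 4->8
match: 0->18, 1->14, 2->12, 3->13, 4->16 | applicable
count: 2
applicable_count: 1


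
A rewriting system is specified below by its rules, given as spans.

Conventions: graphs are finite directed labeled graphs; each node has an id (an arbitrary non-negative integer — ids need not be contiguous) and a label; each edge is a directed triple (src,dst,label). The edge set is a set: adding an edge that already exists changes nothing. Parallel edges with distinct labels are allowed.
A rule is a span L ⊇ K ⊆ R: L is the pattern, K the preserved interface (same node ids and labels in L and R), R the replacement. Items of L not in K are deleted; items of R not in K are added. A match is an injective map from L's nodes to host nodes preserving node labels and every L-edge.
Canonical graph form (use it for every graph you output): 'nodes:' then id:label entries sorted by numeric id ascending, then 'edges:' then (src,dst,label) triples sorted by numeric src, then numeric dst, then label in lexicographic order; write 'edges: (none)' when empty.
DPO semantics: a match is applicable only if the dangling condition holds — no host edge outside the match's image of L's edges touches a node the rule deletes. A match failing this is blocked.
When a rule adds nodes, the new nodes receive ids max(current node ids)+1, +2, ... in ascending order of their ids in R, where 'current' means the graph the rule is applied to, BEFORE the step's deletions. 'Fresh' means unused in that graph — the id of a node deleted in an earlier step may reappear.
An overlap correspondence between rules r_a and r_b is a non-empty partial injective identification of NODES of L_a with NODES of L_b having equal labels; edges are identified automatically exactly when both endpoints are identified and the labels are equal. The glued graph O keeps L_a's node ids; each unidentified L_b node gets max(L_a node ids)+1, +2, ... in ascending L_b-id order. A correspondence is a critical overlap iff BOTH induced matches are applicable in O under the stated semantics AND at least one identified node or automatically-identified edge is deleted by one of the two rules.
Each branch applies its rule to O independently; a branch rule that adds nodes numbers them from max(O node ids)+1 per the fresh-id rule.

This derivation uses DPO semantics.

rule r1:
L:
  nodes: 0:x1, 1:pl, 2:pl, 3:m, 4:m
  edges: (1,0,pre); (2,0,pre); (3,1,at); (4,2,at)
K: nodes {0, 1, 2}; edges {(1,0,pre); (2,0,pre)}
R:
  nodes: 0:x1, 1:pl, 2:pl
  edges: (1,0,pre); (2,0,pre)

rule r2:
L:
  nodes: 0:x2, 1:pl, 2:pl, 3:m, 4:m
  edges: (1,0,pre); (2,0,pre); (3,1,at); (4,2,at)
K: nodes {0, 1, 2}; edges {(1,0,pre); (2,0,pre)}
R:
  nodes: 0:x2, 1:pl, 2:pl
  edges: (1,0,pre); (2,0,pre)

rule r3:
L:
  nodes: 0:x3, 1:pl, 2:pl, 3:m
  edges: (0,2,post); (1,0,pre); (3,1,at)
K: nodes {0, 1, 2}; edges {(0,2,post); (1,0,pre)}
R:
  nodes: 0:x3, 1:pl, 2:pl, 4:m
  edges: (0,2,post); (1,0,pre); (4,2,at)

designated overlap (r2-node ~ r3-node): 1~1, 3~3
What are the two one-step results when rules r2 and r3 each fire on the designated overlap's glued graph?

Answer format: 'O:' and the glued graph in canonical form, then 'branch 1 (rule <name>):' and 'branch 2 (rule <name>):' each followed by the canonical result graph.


O:
nodes: 0:x2, 1:pl, 2:pl, 3:m, 4:m, 5:x3, 6:pl
edges: (1,0,pre); (1,5,pre); (2,0,pre); (3,1,at); (4,2,at); (5,6,post)
branch 1 (rule r2):
nodes: 0:x2, 1:pl, 2:pl, 5:x3, 6:pl
edges: (1,0,pre); (1,5,pre); (2,0,pre); (5,6,post)
branch 2 (rule r3):
nodes: 0:x2, 1:pl, 2:pl, 4:m, 5:x3, 6:pl, 7:m
edges: (1,0,pre); (1,5,pre); (2,0,pre); (4,2,at); (5,6,post); (7,6,at)


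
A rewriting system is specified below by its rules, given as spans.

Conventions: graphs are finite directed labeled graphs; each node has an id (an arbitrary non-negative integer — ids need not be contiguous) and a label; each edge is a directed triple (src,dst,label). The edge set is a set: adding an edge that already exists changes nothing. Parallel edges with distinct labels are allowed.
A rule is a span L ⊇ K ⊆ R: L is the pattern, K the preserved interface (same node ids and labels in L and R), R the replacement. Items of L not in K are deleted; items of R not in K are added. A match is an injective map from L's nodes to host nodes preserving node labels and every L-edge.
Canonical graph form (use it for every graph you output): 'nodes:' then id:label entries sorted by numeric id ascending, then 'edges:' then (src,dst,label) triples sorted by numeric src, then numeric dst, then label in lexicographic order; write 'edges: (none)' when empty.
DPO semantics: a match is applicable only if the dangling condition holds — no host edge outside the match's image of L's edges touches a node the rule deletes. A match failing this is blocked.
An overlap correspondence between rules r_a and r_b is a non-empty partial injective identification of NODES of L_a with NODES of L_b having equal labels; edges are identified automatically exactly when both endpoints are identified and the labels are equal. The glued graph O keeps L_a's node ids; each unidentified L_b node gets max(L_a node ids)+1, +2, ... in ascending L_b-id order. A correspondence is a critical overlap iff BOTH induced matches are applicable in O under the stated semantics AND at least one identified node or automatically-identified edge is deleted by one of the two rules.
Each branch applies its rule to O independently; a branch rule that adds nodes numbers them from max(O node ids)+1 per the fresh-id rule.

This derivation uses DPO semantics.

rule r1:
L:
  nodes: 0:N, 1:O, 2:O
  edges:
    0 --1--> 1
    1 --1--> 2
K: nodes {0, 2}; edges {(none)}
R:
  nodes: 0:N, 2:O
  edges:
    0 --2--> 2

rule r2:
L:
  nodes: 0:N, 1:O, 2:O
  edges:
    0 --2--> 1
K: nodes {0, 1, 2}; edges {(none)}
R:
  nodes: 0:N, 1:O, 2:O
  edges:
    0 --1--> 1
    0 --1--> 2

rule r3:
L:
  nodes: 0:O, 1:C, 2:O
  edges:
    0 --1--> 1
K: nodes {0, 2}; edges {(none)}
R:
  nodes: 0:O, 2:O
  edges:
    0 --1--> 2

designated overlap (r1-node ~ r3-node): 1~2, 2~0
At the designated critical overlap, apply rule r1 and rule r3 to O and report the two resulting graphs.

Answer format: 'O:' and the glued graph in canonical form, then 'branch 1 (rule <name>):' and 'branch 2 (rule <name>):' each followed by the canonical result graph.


O:
nodes: 0:N, 1:O, 2:O, 3:C
edges: (0,1,1); (1,2,1); (2,3,1)
branch 1 (rule r1):
nodes: 0:N, 2:O, 3:C
edges: (0,2,2); (2,3,1)
branch 2 (rule r3):
nodes: 0:N, 1:O, 2:O
edges: (0,1,1); (1,2,1); (2,1,1)


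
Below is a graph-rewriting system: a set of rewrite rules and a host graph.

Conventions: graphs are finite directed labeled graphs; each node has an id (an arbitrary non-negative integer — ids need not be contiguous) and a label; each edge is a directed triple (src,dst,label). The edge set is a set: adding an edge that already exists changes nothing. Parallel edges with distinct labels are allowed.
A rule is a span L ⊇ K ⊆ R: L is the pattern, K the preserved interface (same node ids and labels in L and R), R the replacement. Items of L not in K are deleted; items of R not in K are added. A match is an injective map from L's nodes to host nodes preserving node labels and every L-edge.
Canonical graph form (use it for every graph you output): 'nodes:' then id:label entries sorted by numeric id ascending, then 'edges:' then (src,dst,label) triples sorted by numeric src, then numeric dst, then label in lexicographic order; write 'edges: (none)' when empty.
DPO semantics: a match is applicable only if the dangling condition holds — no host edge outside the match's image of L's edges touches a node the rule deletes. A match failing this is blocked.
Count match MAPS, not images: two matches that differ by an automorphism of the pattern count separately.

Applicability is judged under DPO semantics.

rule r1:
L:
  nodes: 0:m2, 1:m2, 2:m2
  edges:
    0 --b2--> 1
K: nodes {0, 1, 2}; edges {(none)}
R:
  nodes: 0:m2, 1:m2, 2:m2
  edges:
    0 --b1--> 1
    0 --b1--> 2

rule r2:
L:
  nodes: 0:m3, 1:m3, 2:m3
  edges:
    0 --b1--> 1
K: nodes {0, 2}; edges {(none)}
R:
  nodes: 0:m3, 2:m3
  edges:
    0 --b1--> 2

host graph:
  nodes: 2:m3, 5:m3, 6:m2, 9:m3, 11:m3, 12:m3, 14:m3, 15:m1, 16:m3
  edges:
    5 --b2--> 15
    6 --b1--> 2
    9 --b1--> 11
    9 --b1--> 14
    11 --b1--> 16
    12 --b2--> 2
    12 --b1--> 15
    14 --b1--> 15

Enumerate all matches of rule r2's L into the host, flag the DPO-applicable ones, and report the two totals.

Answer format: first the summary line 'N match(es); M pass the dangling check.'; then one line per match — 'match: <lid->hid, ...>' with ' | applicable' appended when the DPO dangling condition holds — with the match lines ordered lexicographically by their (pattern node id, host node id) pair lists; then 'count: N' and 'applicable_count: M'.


15 match(es); 5 pass the dangling check.
match: 0->9, 1->11, 2->2
match: 0->9, 1->11, 2->5
match: 0->9, 1->11, 2->12
match: 0->9, 1->11, 2->14
match: 0->9, 1->11, 2->16
match: 0->9, 1->14, 2->2
match: 0->9, 1->14, 2->5
match: 0->9, 1->14, 2->11
match: 0->9, 1->14, 2->12
match: 0->9, 1->14, 2->16
match: 0->11, 1->16, 2->2 | applicable
match: 0->11, 1->16, 2->5 | applicable
match: 0->11, 1->16, 2->9 | applicable
match: 0->11, 1->16, 2->12 | applicable
match: 0->11, 1->16, 2->14 | applicable
count: 15
applicable_count: 5


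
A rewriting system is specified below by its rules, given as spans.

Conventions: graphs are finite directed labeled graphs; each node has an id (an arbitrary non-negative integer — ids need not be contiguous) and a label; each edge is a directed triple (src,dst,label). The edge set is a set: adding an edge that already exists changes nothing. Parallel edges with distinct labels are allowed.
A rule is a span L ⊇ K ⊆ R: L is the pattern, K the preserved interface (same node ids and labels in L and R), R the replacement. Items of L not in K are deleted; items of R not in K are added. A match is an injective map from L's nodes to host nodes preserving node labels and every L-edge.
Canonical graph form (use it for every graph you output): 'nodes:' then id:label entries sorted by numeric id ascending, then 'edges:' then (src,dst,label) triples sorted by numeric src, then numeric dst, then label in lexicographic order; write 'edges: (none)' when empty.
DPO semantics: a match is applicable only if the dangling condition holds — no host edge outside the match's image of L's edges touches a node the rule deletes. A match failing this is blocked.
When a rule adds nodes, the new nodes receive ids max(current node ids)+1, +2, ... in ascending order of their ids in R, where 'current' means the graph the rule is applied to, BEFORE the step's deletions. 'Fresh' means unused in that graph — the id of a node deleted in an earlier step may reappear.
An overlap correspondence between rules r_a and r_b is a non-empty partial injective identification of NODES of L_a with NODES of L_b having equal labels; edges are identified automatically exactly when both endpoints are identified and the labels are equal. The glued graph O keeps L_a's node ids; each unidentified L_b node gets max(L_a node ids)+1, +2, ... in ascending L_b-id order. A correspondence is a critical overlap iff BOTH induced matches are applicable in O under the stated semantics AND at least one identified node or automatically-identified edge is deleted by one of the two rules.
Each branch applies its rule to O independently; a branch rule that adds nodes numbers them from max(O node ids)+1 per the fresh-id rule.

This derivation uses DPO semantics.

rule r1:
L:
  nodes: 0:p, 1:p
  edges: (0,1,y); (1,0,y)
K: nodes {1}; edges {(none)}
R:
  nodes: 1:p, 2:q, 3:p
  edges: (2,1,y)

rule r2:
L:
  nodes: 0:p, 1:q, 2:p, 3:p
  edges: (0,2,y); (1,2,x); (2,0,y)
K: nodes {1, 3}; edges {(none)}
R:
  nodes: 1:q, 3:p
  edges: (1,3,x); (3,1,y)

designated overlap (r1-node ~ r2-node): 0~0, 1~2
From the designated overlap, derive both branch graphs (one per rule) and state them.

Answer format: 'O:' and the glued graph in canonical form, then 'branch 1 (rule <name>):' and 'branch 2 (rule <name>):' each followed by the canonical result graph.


O:
nodes: 0:p, 1:p, 2:q, 3:p
edges: (0,1,y); (1,0,y); (2,1,x)
branch 1 (rule r1):
nodes: 1:p, 2:q, 3:p, 4:q, 5:p
edges: (2,1,x); (4,1,y)
branch 2 (rule r2):
nodes: 2:q, 3:p
edges: (2,3,x); (3,2,y)


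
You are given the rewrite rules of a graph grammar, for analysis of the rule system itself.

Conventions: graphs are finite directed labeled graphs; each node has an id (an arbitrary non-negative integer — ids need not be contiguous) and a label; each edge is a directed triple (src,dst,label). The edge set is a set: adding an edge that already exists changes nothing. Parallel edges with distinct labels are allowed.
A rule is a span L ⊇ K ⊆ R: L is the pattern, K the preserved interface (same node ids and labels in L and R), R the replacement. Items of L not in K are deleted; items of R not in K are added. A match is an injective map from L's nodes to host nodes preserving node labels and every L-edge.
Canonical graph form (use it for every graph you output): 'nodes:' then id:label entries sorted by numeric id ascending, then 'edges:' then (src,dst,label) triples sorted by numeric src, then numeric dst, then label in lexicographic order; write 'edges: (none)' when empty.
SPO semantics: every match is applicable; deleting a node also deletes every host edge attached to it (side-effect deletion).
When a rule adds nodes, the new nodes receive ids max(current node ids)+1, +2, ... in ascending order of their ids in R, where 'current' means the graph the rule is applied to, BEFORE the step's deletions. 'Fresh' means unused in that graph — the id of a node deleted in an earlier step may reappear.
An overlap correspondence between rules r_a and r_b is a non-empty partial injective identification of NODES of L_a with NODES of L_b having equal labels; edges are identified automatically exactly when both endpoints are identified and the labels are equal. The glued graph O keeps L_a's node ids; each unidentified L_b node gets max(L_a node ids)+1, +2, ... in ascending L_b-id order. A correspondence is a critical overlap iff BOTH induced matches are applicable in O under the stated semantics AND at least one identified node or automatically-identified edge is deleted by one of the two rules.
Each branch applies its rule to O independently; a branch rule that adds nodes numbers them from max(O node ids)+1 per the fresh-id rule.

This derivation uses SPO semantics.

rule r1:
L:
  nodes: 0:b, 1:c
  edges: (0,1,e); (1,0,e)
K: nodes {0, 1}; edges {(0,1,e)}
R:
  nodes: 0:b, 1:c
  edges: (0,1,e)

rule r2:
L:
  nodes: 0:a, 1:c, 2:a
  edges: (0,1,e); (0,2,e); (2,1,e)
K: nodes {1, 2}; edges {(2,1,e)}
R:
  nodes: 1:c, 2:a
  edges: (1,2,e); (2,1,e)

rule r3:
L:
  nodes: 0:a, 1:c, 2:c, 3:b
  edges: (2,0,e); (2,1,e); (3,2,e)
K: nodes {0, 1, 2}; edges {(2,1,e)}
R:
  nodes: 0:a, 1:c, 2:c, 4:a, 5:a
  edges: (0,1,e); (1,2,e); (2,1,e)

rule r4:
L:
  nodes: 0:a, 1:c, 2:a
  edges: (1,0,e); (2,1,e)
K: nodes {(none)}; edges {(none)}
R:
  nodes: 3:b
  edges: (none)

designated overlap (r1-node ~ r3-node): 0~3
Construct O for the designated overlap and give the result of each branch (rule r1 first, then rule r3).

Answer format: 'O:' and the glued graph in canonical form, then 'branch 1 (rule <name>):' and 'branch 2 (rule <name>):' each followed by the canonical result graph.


O:
nodes: 0:b, 1:c, 2:a, 3:c, 4:c
edges: (0,1,e); (0,4,e); (1,0,e); (4,2,e); (4,3,e)
branch 1 (rule r1):
nodes: 0:b, 1:c, 2:a, 3:c, 4:c
edges: (0,1,e); (0,4,e); (4,2,e); (4,3,e)
branch 2 (rule r3):
nodes: 1:c, 2:a, 3:c, 4:c, 5:a, 6:a
edges: (2,3,e); (3,4,e); (4,3,e)


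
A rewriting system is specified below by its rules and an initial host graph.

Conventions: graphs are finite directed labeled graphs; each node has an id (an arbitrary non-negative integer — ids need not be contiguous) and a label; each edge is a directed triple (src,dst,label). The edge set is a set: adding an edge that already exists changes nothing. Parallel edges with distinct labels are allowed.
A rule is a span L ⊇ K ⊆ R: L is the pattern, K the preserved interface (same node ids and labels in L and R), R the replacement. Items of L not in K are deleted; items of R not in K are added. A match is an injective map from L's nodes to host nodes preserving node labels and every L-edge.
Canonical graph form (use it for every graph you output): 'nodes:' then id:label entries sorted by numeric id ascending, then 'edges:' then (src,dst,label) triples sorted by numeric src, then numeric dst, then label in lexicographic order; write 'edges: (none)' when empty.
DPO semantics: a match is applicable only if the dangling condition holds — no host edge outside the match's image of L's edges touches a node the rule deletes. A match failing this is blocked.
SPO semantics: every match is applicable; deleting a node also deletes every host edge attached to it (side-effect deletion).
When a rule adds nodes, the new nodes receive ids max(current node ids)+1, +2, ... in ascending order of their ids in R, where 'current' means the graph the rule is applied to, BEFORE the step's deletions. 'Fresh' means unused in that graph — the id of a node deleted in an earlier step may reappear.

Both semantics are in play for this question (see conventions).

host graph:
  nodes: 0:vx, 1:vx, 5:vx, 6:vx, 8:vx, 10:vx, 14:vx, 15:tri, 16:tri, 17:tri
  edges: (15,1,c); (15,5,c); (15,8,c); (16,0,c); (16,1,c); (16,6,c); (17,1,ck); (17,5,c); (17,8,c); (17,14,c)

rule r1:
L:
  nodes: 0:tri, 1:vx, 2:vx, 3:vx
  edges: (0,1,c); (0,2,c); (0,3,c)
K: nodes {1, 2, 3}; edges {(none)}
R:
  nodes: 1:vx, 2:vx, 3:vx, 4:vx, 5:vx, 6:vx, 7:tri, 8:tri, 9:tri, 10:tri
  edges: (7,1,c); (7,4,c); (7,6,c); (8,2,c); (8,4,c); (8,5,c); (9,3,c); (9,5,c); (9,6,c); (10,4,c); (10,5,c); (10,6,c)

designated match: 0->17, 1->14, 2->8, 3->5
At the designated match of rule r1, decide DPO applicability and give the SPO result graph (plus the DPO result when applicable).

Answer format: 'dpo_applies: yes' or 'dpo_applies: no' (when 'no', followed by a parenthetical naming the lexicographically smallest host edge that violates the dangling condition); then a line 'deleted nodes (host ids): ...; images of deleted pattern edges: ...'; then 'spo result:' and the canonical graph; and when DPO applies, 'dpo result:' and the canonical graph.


dpo_applies: no
(the rule deletes node 17, which keeps host edge (17,1,ck) outside the match image — the dangling condition fails, DPO blocks; SPO proceeds and side-deletes such edges)
deleted nodes (host ids): 17; images of deleted pattern edges: (17,5,c); (17,8,c); (17,14,c)
spo result:
nodes: 0:vx, 1:vx, 5:vx, 6:vx, 8:vx, 10:vx, 14:vx, 15:tri, 16:tri, 18:vx, 19:vx, 20:vx, 21:tri, 22:tri, 23:tri, 24:tri
edges: (15,1,c); (15,5,c); (15,8,c); (16,0,c); (16,1,c); (16,6,c); (21,14,c); (21,18,c); (21,20,c); (22,8,c); (22,18,c); (22,19,c); (23,5,c); (23,19,c); (23,20,c); (24,18,c); (24,19,c); (24,20,c)


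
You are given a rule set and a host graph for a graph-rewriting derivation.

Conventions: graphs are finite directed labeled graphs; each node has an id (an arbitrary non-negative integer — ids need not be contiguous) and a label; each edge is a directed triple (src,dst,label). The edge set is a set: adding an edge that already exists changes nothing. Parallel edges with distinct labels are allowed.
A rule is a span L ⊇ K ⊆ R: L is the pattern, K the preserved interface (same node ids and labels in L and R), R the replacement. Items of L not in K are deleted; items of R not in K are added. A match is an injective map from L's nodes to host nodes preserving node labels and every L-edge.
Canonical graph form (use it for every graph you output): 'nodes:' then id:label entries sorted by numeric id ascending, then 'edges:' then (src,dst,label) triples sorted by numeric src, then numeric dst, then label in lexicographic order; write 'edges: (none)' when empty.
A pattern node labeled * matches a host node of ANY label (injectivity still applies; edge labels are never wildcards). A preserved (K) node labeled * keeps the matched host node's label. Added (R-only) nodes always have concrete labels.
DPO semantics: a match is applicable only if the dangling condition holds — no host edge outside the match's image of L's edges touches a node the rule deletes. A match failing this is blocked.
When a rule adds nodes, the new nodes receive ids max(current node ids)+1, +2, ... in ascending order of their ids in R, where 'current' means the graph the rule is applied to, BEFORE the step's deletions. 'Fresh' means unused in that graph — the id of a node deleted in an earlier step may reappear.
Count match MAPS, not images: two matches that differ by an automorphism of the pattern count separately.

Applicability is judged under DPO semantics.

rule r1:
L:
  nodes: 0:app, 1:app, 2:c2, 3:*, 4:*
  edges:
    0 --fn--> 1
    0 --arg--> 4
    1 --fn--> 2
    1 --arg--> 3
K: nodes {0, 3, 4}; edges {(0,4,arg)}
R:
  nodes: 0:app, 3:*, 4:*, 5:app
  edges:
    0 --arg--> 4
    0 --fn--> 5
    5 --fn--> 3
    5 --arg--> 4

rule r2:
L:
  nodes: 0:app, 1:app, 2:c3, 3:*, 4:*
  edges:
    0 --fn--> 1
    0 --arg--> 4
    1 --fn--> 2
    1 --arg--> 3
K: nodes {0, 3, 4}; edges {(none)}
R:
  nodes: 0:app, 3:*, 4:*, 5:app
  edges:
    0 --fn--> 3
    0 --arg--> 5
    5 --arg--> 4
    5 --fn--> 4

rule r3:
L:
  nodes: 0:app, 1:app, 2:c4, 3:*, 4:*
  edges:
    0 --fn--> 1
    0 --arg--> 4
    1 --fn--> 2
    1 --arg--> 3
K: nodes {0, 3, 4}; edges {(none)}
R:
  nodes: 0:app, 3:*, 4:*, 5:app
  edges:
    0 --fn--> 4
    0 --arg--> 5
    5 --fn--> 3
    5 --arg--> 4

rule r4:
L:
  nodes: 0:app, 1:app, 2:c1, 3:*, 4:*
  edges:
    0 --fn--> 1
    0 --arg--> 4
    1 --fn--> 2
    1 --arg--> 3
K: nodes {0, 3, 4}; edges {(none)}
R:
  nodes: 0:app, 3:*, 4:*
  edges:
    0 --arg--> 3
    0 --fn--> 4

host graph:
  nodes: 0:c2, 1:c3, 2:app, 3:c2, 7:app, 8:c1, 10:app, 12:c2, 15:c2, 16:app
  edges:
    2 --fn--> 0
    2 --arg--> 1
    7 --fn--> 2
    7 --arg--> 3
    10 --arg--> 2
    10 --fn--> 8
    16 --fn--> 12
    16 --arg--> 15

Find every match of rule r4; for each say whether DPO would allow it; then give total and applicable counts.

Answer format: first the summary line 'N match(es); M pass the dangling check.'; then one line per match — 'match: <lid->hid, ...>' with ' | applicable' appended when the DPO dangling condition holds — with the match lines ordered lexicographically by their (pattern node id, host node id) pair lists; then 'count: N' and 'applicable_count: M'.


0 match(es); 0 pass the dangling check.
count: 0
applicable_count: 0


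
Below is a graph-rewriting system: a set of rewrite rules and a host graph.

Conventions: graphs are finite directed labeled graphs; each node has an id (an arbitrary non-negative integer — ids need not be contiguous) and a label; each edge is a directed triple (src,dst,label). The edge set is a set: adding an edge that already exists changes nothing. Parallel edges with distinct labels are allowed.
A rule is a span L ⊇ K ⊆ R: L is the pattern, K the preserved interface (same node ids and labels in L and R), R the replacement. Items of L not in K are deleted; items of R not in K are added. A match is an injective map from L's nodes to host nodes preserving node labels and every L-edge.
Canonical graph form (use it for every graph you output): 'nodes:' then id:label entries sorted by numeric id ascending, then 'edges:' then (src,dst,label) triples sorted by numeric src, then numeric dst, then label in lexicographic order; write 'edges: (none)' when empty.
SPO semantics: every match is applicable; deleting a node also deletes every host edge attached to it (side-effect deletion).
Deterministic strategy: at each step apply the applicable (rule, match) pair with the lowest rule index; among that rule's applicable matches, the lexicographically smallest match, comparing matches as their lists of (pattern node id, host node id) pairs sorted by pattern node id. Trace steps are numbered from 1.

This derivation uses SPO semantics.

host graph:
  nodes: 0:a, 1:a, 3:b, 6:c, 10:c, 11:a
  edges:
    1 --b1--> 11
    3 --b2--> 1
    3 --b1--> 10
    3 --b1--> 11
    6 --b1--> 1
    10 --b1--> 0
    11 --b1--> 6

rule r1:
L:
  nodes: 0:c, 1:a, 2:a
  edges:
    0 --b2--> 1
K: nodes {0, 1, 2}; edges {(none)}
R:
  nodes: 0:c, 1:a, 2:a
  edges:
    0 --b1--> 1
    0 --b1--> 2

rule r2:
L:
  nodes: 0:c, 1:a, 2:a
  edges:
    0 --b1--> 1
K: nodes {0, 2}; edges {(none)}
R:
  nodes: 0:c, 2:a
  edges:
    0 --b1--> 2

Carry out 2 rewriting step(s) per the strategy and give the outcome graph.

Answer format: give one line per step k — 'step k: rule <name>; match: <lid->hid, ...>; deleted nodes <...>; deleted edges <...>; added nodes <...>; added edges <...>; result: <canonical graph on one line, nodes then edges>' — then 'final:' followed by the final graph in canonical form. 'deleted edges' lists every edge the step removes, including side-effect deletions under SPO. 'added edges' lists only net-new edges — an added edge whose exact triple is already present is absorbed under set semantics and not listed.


step 1: rule r2; match: 0->6, 1->1, 2->0; deleted nodes 1; deleted edges (1,11,b1); (3,1,b2); (6,1,b1); added nodes (none); added edges (6,0,b1); result: nodes: 0:a, 3:b, 6:c, 10:c, 11:a edges: (3,10,b1); (3,11,b1); (6,0,b1); (10,0,b1); (11,6,b1)
step 2: rule r2; match: 0->6, 1->0, 2->11; deleted nodes 0; deleted edges (6,0,b1); (10,0,b1); added nodes (none); added edges (6,11,b1); result: nodes: 3:b, 6:c, 10:c, 11:a edges: (3,10,b1); (3,11,b1); (6,11,b1); (11,6,b1)
final:
nodes: 3:b, 6:c, 10:c, 11:a
edges: (3,10,b1); (3,11,b1); (6,11,b1); (11,6,b1)
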